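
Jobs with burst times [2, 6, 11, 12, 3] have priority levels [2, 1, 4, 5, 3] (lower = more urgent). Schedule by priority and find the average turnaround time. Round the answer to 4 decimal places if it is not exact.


Sort by priority (ascending = highest first):
Order: [(1, 6), (2, 2), (3, 3), (4, 11), (5, 12)]
Completion times:
  Priority 1, burst=6, C=6
  Priority 2, burst=2, C=8
  Priority 3, burst=3, C=11
  Priority 4, burst=11, C=22
  Priority 5, burst=12, C=34
Average turnaround = 81/5 = 16.2

16.2


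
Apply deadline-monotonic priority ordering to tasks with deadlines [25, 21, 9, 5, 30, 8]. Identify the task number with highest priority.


Sort tasks by relative deadline (ascending):
  Task 4: deadline = 5
  Task 6: deadline = 8
  Task 3: deadline = 9
  Task 2: deadline = 21
  Task 1: deadline = 25
  Task 5: deadline = 30
Priority order (highest first): [4, 6, 3, 2, 1, 5]
Highest priority task = 4

4


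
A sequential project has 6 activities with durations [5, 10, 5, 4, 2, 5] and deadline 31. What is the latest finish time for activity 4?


LF(activity 4) = deadline - sum of successor durations
Successors: activities 5 through 6 with durations [2, 5]
Sum of successor durations = 7
LF = 31 - 7 = 24

24


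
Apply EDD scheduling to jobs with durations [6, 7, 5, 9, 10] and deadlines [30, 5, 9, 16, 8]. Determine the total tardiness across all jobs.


Sort by due date (EDD order): [(7, 5), (10, 8), (5, 9), (9, 16), (6, 30)]
Compute completion times and tardiness:
  Job 1: p=7, d=5, C=7, tardiness=max(0,7-5)=2
  Job 2: p=10, d=8, C=17, tardiness=max(0,17-8)=9
  Job 3: p=5, d=9, C=22, tardiness=max(0,22-9)=13
  Job 4: p=9, d=16, C=31, tardiness=max(0,31-16)=15
  Job 5: p=6, d=30, C=37, tardiness=max(0,37-30)=7
Total tardiness = 46

46


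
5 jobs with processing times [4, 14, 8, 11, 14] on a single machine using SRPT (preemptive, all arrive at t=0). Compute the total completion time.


Since all jobs arrive at t=0, SRPT equals SPT ordering.
SPT order: [4, 8, 11, 14, 14]
Completion times:
  Job 1: p=4, C=4
  Job 2: p=8, C=12
  Job 3: p=11, C=23
  Job 4: p=14, C=37
  Job 5: p=14, C=51
Total completion time = 4 + 12 + 23 + 37 + 51 = 127

127


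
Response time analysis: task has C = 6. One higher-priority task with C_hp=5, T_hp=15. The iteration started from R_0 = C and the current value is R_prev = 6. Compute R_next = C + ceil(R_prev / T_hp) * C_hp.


R_next = C + ceil(R_prev / T_hp) * C_hp
ceil(6 / 15) = ceil(0.4) = 1
Interference = 1 * 5 = 5
R_next = 6 + 5 = 11

11


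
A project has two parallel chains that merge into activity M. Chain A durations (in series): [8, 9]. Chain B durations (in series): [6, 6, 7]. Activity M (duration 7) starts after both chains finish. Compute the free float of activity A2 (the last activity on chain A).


ES(A2) = sum of predecessors on chain A = 8
EF(A2) = ES + duration = 8 + 9 = 17
Successor of A2 is M. ES(M) = max(sum(A), sum(B)) = max(17, 19) = 19
Free float = ES(successor) - EF(current) = 19 - 17 = 2

2


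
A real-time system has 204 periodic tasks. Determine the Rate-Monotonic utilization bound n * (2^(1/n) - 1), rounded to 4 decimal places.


Compute 2^(1/204) = 1.0034035593
Subtract 1: 1.0034035593 - 1 = 0.0034035593
Multiply by n: 204 * 0.0034035593 = 0.6943260972
Round to 4 dp: 0.6943

0.6943


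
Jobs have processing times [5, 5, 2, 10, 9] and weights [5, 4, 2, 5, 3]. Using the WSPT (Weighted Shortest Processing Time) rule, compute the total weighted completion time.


Compute p/w ratios and sort ascending (WSPT): [(5, 5), (2, 2), (5, 4), (10, 5), (9, 3)]
Compute weighted completion times:
  Job (p=5,w=5): C=5, w*C=5*5=25
  Job (p=2,w=2): C=7, w*C=2*7=14
  Job (p=5,w=4): C=12, w*C=4*12=48
  Job (p=10,w=5): C=22, w*C=5*22=110
  Job (p=9,w=3): C=31, w*C=3*31=93
Total weighted completion time = 290

290


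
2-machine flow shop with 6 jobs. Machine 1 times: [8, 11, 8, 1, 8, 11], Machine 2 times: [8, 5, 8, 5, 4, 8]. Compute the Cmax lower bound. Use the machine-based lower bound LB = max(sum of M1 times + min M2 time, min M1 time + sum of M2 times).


LB1 = sum(M1 times) + min(M2 times) = 47 + 4 = 51
LB2 = min(M1 times) + sum(M2 times) = 1 + 38 = 39
Lower bound = max(LB1, LB2) = max(51, 39) = 51

51


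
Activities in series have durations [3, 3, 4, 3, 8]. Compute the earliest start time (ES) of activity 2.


Activity 2 starts after activities 1 through 1 complete.
Predecessor durations: [3]
ES = 3 = 3

3


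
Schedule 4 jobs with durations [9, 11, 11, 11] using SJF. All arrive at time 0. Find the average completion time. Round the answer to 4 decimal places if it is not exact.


SJF order (ascending): [9, 11, 11, 11]
Completion times:
  Job 1: burst=9, C=9
  Job 2: burst=11, C=20
  Job 3: burst=11, C=31
  Job 4: burst=11, C=42
Average completion = 102/4 = 25.5

25.5


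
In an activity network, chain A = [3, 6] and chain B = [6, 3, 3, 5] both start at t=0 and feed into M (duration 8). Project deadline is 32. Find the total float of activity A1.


Forward pass: ES(A1) = sum of predecessors on chain A = 0
EF = ES + duration = 0 + 3 = 3
Backward pass: LF(M) = deadline = 32; LS(M) = 32 - 8 = 24
LF(A1) = LS(M) - sum(successors on chain A) = 24 - 6 = 18
LS = LF - duration = 18 - 3 = 15
Total float = LS - ES = 15 - 0 = 15

15


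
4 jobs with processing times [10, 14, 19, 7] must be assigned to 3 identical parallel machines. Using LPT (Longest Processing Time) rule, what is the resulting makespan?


Sort jobs in decreasing order (LPT): [19, 14, 10, 7]
Assign each job to the least loaded machine:
  Machine 1: jobs [19], load = 19
  Machine 2: jobs [14], load = 14
  Machine 3: jobs [10, 7], load = 17
Makespan = max load = 19

19


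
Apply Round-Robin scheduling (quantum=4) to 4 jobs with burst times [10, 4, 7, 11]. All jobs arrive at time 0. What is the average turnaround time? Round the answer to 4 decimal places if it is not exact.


Time quantum = 4
Execution trace:
  J1 runs 4 units, time = 4
  J2 runs 4 units, time = 8
  J3 runs 4 units, time = 12
  J4 runs 4 units, time = 16
  J1 runs 4 units, time = 20
  J3 runs 3 units, time = 23
  J4 runs 4 units, time = 27
  J1 runs 2 units, time = 29
  J4 runs 3 units, time = 32
Finish times: [29, 8, 23, 32]
Average turnaround = 92/4 = 23.0

23.0


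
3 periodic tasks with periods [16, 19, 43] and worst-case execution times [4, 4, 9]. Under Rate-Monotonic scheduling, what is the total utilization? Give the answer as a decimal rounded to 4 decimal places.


Compute individual utilizations (exact fractions):
  Task 1: C/T = 4/16 = 1/4 (approx. 0.25)
  Task 2: C/T = 4/19 (approx. 0.2105)
  Task 3: C/T = 9/43 (approx. 0.2093)
Total utilization U = 1/4 + 4/19 + 9/43 = 2189/3268
Rounded to 4 decimal places: U = 0.6698
RM (Liu & Layland) bound for 3 tasks = 0.779763; compare with U = 2189/3268 (approx. 0.669829)
U <= bound, so schedulable by RM sufficient condition.

0.6698


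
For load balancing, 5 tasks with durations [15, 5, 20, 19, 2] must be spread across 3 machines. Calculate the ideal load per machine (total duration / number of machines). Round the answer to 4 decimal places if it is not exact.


Total processing time = 15 + 5 + 20 + 19 + 2 = 61
Number of machines = 3
Ideal balanced load = 61 / 3 = 20.3333

20.3333


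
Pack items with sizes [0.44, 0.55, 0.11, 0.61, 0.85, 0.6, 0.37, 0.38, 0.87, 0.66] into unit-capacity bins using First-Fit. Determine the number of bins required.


Place items sequentially using First-Fit:
  Item 0.44 -> new Bin 1
  Item 0.55 -> Bin 1 (now 0.99)
  Item 0.11 -> new Bin 2
  Item 0.61 -> Bin 2 (now 0.72)
  Item 0.85 -> new Bin 3
  Item 0.6 -> new Bin 4
  Item 0.37 -> Bin 4 (now 0.97)
  Item 0.38 -> new Bin 5
  Item 0.87 -> new Bin 6
  Item 0.66 -> new Bin 7
Total bins used = 7

7


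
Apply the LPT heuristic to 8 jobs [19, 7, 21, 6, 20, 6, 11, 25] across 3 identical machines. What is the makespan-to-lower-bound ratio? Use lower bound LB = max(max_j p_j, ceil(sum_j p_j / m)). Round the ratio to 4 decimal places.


LPT order: [25, 21, 20, 19, 11, 7, 6, 6]
Machine loads after assignment: [38, 38, 39]
LPT makespan = 39
Lower bound = max(max_job, ceil(total/3)) = max(25, 39) = 39
Ratio = 39 / 39 = 1.0

1.0


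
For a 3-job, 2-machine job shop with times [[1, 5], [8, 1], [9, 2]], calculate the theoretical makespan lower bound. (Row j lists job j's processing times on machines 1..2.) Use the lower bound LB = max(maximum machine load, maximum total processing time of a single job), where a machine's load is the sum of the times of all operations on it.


Machine loads:
  Machine 1: 1 + 8 + 9 = 18
  Machine 2: 5 + 1 + 2 = 8
Max machine load = 18
Job totals:
  Job 1: 6
  Job 2: 9
  Job 3: 11
Max job total = 11
Lower bound = max(18, 11) = 18

18


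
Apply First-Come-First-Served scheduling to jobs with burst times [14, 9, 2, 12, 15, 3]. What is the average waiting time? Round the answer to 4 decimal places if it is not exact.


FCFS order (as given): [14, 9, 2, 12, 15, 3]
Waiting times:
  Job 1: wait = 0
  Job 2: wait = 14
  Job 3: wait = 23
  Job 4: wait = 25
  Job 5: wait = 37
  Job 6: wait = 52
Sum of waiting times = 151
Average waiting time = 151/6 = 25.1667

25.1667


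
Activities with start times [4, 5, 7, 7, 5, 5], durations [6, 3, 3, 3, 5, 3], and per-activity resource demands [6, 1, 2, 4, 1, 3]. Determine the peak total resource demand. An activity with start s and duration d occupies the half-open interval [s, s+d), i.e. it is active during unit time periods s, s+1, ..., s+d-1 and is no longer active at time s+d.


Each activity i is active on [start_i, start_i + duration_i).
Compute total resource usage per time slot:
  t=0: active resources = [], total = 0
  t=1: active resources = [], total = 0
  t=2: active resources = [], total = 0
  t=3: active resources = [], total = 0
  t=4: active resources = [6], total = 6
  t=5: active resources = [6, 1, 1, 3], total = 11
  t=6: active resources = [6, 1, 1, 3], total = 11
  t=7: active resources = [6, 1, 2, 4, 1, 3], total = 17
  t=8: active resources = [6, 2, 4, 1], total = 13
  t=9: active resources = [6, 2, 4, 1], total = 13
Peak resource demand = 17

17


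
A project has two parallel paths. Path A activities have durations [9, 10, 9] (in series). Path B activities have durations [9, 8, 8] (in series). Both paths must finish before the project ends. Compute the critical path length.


Path A total = 9 + 10 + 9 = 28
Path B total = 9 + 8 + 8 = 25
Critical path = longest path = max(28, 25) = 28

28


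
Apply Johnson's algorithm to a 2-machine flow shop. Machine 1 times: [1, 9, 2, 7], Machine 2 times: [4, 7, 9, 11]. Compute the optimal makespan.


Apply Johnson's rule:
  Group 1 (a <= b): [(1, 1, 4), (3, 2, 9), (4, 7, 11)]
  Group 2 (a > b): [(2, 9, 7)]
Optimal job order: [1, 3, 4, 2]
Schedule:
  Job 1: M1 done at 1, M2 done at 5
  Job 3: M1 done at 3, M2 done at 14
  Job 4: M1 done at 10, M2 done at 25
  Job 2: M1 done at 19, M2 done at 32
Makespan = 32

32


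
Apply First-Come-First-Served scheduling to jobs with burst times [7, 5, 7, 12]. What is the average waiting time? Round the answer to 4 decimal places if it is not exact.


FCFS order (as given): [7, 5, 7, 12]
Waiting times:
  Job 1: wait = 0
  Job 2: wait = 7
  Job 3: wait = 12
  Job 4: wait = 19
Sum of waiting times = 38
Average waiting time = 38/4 = 9.5

9.5


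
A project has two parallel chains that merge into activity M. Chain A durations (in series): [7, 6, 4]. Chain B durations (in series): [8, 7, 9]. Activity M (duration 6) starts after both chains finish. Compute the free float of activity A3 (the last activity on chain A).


ES(A3) = sum of predecessors on chain A = 13
EF(A3) = ES + duration = 13 + 4 = 17
Successor of A3 is M. ES(M) = max(sum(A), sum(B)) = max(17, 24) = 24
Free float = ES(successor) - EF(current) = 24 - 17 = 7

7


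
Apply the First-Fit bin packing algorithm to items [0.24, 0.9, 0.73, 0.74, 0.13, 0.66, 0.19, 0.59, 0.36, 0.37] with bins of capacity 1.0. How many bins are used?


Place items sequentially using First-Fit:
  Item 0.24 -> new Bin 1
  Item 0.9 -> new Bin 2
  Item 0.73 -> Bin 1 (now 0.97)
  Item 0.74 -> new Bin 3
  Item 0.13 -> Bin 3 (now 0.87)
  Item 0.66 -> new Bin 4
  Item 0.19 -> Bin 4 (now 0.85)
  Item 0.59 -> new Bin 5
  Item 0.36 -> Bin 5 (now 0.95)
  Item 0.37 -> new Bin 6
Total bins used = 6

6


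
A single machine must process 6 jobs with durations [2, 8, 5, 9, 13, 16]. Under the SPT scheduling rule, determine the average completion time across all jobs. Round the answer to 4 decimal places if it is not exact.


Sort jobs by processing time (SPT order): [2, 5, 8, 9, 13, 16]
Compute completion times sequentially:
  Job 1: processing = 2, completes at 2
  Job 2: processing = 5, completes at 7
  Job 3: processing = 8, completes at 15
  Job 4: processing = 9, completes at 24
  Job 5: processing = 13, completes at 37
  Job 6: processing = 16, completes at 53
Sum of completion times = 138
Average completion time = 138/6 = 23.0

23.0


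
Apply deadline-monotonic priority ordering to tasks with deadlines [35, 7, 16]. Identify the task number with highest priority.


Sort tasks by relative deadline (ascending):
  Task 2: deadline = 7
  Task 3: deadline = 16
  Task 1: deadline = 35
Priority order (highest first): [2, 3, 1]
Highest priority task = 2

2


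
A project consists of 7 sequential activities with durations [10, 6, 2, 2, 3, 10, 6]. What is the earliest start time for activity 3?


Activity 3 starts after activities 1 through 2 complete.
Predecessor durations: [10, 6]
ES = 10 + 6 = 16

16


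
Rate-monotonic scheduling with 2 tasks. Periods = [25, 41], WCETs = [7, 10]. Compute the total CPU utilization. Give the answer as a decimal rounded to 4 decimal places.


Compute individual utilizations (exact fractions):
  Task 1: C/T = 7/25 (approx. 0.28)
  Task 2: C/T = 10/41 (approx. 0.2439)
Total utilization U = 7/25 + 10/41 = 537/1025
Rounded to 4 decimal places: U = 0.5239
RM (Liu & Layland) bound for 2 tasks = 0.828427; compare with U = 537/1025 (approx. 0.523902)
U <= bound, so schedulable by RM sufficient condition.

0.5239


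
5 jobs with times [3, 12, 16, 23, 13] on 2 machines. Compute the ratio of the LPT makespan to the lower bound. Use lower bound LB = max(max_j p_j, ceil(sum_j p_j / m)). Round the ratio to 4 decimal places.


LPT order: [23, 16, 13, 12, 3]
Machine loads after assignment: [35, 32]
LPT makespan = 35
Lower bound = max(max_job, ceil(total/2)) = max(23, 34) = 34
Ratio = 35 / 34 = 1.0294

1.0294


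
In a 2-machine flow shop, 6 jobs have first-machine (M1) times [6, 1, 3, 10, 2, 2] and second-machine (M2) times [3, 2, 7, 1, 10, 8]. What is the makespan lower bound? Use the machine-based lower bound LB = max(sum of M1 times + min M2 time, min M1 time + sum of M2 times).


LB1 = sum(M1 times) + min(M2 times) = 24 + 1 = 25
LB2 = min(M1 times) + sum(M2 times) = 1 + 31 = 32
Lower bound = max(LB1, LB2) = max(25, 32) = 32

32


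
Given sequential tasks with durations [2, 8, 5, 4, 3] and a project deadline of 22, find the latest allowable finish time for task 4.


LF(activity 4) = deadline - sum of successor durations
Successors: activities 5 through 5 with durations [3]
Sum of successor durations = 3
LF = 22 - 3 = 19

19


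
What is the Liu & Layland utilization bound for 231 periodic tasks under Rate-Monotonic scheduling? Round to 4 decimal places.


Compute 2^(1/231) = 1.0030051436
Subtract 1: 1.0030051436 - 1 = 0.0030051436
Multiply by n: 231 * 0.0030051436 = 0.6941881716
Round to 4 dp: 0.6942

0.6942


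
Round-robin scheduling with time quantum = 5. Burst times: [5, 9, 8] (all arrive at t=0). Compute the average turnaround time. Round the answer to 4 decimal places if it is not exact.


Time quantum = 5
Execution trace:
  J1 runs 5 units, time = 5
  J2 runs 5 units, time = 10
  J3 runs 5 units, time = 15
  J2 runs 4 units, time = 19
  J3 runs 3 units, time = 22
Finish times: [5, 19, 22]
Average turnaround = 46/3 = 15.3333

15.3333


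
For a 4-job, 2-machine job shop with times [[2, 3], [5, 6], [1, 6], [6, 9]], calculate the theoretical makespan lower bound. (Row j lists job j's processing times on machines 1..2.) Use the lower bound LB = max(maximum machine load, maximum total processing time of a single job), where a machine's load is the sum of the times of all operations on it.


Machine loads:
  Machine 1: 2 + 5 + 1 + 6 = 14
  Machine 2: 3 + 6 + 6 + 9 = 24
Max machine load = 24
Job totals:
  Job 1: 5
  Job 2: 11
  Job 3: 7
  Job 4: 15
Max job total = 15
Lower bound = max(24, 15) = 24

24


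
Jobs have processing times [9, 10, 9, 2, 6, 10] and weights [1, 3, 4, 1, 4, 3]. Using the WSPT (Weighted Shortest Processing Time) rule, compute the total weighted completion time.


Compute p/w ratios and sort ascending (WSPT): [(6, 4), (2, 1), (9, 4), (10, 3), (10, 3), (9, 1)]
Compute weighted completion times:
  Job (p=6,w=4): C=6, w*C=4*6=24
  Job (p=2,w=1): C=8, w*C=1*8=8
  Job (p=9,w=4): C=17, w*C=4*17=68
  Job (p=10,w=3): C=27, w*C=3*27=81
  Job (p=10,w=3): C=37, w*C=3*37=111
  Job (p=9,w=1): C=46, w*C=1*46=46
Total weighted completion time = 338

338


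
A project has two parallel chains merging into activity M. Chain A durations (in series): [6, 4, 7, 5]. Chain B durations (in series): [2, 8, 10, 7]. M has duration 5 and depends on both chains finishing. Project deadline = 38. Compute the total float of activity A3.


Forward pass: ES(A3) = sum of predecessors on chain A = 10
EF = ES + duration = 10 + 7 = 17
Backward pass: LF(M) = deadline = 38; LS(M) = 38 - 5 = 33
LF(A3) = LS(M) - sum(successors on chain A) = 33 - 5 = 28
LS = LF - duration = 28 - 7 = 21
Total float = LS - ES = 21 - 10 = 11

11


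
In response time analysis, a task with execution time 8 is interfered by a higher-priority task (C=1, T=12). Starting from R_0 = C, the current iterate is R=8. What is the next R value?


R_next = C + ceil(R_prev / T_hp) * C_hp
ceil(8 / 12) = ceil(0.6667) = 1
Interference = 1 * 1 = 1
R_next = 8 + 1 = 9

9


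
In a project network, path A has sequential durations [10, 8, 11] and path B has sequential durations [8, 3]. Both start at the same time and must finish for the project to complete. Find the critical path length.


Path A total = 10 + 8 + 11 = 29
Path B total = 8 + 3 = 11
Critical path = longest path = max(29, 11) = 29

29


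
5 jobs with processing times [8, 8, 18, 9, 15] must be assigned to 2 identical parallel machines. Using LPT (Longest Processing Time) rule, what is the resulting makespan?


Sort jobs in decreasing order (LPT): [18, 15, 9, 8, 8]
Assign each job to the least loaded machine:
  Machine 1: jobs [18, 8], load = 26
  Machine 2: jobs [15, 9, 8], load = 32
Makespan = max load = 32

32


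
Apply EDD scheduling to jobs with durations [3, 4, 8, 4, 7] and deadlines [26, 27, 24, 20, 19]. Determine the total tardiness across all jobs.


Sort by due date (EDD order): [(7, 19), (4, 20), (8, 24), (3, 26), (4, 27)]
Compute completion times and tardiness:
  Job 1: p=7, d=19, C=7, tardiness=max(0,7-19)=0
  Job 2: p=4, d=20, C=11, tardiness=max(0,11-20)=0
  Job 3: p=8, d=24, C=19, tardiness=max(0,19-24)=0
  Job 4: p=3, d=26, C=22, tardiness=max(0,22-26)=0
  Job 5: p=4, d=27, C=26, tardiness=max(0,26-27)=0
Total tardiness = 0

0


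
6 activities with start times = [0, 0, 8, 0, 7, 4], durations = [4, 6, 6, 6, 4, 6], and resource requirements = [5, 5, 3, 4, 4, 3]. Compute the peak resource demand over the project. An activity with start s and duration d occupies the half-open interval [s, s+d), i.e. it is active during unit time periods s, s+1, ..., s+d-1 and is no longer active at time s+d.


Each activity i is active on [start_i, start_i + duration_i).
Compute total resource usage per time slot:
  t=0: active resources = [5, 5, 4], total = 14
  t=1: active resources = [5, 5, 4], total = 14
  t=2: active resources = [5, 5, 4], total = 14
  t=3: active resources = [5, 5, 4], total = 14
  t=4: active resources = [5, 4, 3], total = 12
  t=5: active resources = [5, 4, 3], total = 12
  t=6: active resources = [3], total = 3
  t=7: active resources = [4, 3], total = 7
  t=8: active resources = [3, 4, 3], total = 10
  t=9: active resources = [3, 4, 3], total = 10
  t=10: active resources = [3, 4], total = 7
  t=11: active resources = [3], total = 3
  t=12: active resources = [3], total = 3
  t=13: active resources = [3], total = 3
Peak resource demand = 14

14


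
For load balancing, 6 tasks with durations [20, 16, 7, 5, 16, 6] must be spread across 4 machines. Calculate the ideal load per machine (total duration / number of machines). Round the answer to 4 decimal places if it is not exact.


Total processing time = 20 + 16 + 7 + 5 + 16 + 6 = 70
Number of machines = 4
Ideal balanced load = 70 / 4 = 17.5

17.5


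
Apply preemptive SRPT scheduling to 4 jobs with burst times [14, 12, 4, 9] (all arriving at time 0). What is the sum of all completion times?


Since all jobs arrive at t=0, SRPT equals SPT ordering.
SPT order: [4, 9, 12, 14]
Completion times:
  Job 1: p=4, C=4
  Job 2: p=9, C=13
  Job 3: p=12, C=25
  Job 4: p=14, C=39
Total completion time = 4 + 13 + 25 + 39 = 81

81


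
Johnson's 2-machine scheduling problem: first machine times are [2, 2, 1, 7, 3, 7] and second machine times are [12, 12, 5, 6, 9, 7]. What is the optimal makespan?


Apply Johnson's rule:
  Group 1 (a <= b): [(3, 1, 5), (1, 2, 12), (2, 2, 12), (5, 3, 9), (6, 7, 7)]
  Group 2 (a > b): [(4, 7, 6)]
Optimal job order: [3, 1, 2, 5, 6, 4]
Schedule:
  Job 3: M1 done at 1, M2 done at 6
  Job 1: M1 done at 3, M2 done at 18
  Job 2: M1 done at 5, M2 done at 30
  Job 5: M1 done at 8, M2 done at 39
  Job 6: M1 done at 15, M2 done at 46
  Job 4: M1 done at 22, M2 done at 52
Makespan = 52

52


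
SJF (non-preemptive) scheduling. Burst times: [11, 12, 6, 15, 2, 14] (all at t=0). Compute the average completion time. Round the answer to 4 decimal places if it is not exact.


SJF order (ascending): [2, 6, 11, 12, 14, 15]
Completion times:
  Job 1: burst=2, C=2
  Job 2: burst=6, C=8
  Job 3: burst=11, C=19
  Job 4: burst=12, C=31
  Job 5: burst=14, C=45
  Job 6: burst=15, C=60
Average completion = 165/6 = 27.5

27.5


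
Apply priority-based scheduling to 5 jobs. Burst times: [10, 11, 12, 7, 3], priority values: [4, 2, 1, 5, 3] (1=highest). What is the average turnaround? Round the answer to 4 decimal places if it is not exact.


Sort by priority (ascending = highest first):
Order: [(1, 12), (2, 11), (3, 3), (4, 10), (5, 7)]
Completion times:
  Priority 1, burst=12, C=12
  Priority 2, burst=11, C=23
  Priority 3, burst=3, C=26
  Priority 4, burst=10, C=36
  Priority 5, burst=7, C=43
Average turnaround = 140/5 = 28.0

28.0


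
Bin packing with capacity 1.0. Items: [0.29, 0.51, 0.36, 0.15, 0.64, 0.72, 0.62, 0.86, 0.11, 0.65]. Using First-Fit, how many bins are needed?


Place items sequentially using First-Fit:
  Item 0.29 -> new Bin 1
  Item 0.51 -> Bin 1 (now 0.8)
  Item 0.36 -> new Bin 2
  Item 0.15 -> Bin 1 (now 0.95)
  Item 0.64 -> Bin 2 (now 1.0)
  Item 0.72 -> new Bin 3
  Item 0.62 -> new Bin 4
  Item 0.86 -> new Bin 5
  Item 0.11 -> Bin 3 (now 0.83)
  Item 0.65 -> new Bin 6
Total bins used = 6

6


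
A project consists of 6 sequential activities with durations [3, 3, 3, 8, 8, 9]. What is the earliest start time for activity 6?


Activity 6 starts after activities 1 through 5 complete.
Predecessor durations: [3, 3, 3, 8, 8]
ES = 3 + 3 + 3 + 8 + 8 = 25

25


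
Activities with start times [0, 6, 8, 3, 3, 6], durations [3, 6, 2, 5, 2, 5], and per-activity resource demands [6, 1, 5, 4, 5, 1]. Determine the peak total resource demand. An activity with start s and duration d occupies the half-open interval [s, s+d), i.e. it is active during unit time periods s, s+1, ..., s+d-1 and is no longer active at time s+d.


Each activity i is active on [start_i, start_i + duration_i).
Compute total resource usage per time slot:
  t=0: active resources = [6], total = 6
  t=1: active resources = [6], total = 6
  t=2: active resources = [6], total = 6
  t=3: active resources = [4, 5], total = 9
  t=4: active resources = [4, 5], total = 9
  t=5: active resources = [4], total = 4
  t=6: active resources = [1, 4, 1], total = 6
  t=7: active resources = [1, 4, 1], total = 6
  t=8: active resources = [1, 5, 1], total = 7
  t=9: active resources = [1, 5, 1], total = 7
  t=10: active resources = [1, 1], total = 2
  t=11: active resources = [1], total = 1
Peak resource demand = 9

9


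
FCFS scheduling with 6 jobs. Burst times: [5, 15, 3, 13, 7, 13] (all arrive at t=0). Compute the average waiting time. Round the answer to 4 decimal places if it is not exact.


FCFS order (as given): [5, 15, 3, 13, 7, 13]
Waiting times:
  Job 1: wait = 0
  Job 2: wait = 5
  Job 3: wait = 20
  Job 4: wait = 23
  Job 5: wait = 36
  Job 6: wait = 43
Sum of waiting times = 127
Average waiting time = 127/6 = 21.1667

21.1667


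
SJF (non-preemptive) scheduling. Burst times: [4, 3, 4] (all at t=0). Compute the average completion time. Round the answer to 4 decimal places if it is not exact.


SJF order (ascending): [3, 4, 4]
Completion times:
  Job 1: burst=3, C=3
  Job 2: burst=4, C=7
  Job 3: burst=4, C=11
Average completion = 21/3 = 7.0

7.0


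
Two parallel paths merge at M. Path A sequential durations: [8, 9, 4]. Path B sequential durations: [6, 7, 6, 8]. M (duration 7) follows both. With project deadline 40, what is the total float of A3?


Forward pass: ES(A3) = sum of predecessors on chain A = 17
EF = ES + duration = 17 + 4 = 21
Backward pass: LF(M) = deadline = 40; LS(M) = 40 - 7 = 33
LF(A3) = LS(M) - sum(successors on chain A) = 33 - 0 = 33
LS = LF - duration = 33 - 4 = 29
Total float = LS - ES = 29 - 17 = 12

12


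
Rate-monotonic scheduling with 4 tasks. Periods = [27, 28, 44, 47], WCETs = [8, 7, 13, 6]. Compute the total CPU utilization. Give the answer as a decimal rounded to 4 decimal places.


Compute individual utilizations (exact fractions):
  Task 1: C/T = 8/27 (approx. 0.2963)
  Task 2: C/T = 7/28 = 1/4 (approx. 0.25)
  Task 3: C/T = 13/44 (approx. 0.2955)
  Task 4: C/T = 6/47 (approx. 0.1277)
Total utilization U = 8/27 + 1/4 + 13/44 + 6/47 = 13532/13959
Rounded to 4 decimal places: U = 0.9694
RM (Liu & Layland) bound for 4 tasks = 0.756828; compare with U = 13532/13959 (approx. 0.969410)
bound < U <= 1, so the RM sufficient condition is not met (inconclusive; an exact test such as response-time analysis is needed).

0.9694


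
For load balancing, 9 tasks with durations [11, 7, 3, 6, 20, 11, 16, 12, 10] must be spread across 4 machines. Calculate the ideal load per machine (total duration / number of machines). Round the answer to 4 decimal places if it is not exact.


Total processing time = 11 + 7 + 3 + 6 + 20 + 11 + 16 + 12 + 10 = 96
Number of machines = 4
Ideal balanced load = 96 / 4 = 24.0

24.0


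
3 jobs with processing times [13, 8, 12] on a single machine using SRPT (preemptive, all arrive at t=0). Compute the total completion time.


Since all jobs arrive at t=0, SRPT equals SPT ordering.
SPT order: [8, 12, 13]
Completion times:
  Job 1: p=8, C=8
  Job 2: p=12, C=20
  Job 3: p=13, C=33
Total completion time = 8 + 20 + 33 = 61

61


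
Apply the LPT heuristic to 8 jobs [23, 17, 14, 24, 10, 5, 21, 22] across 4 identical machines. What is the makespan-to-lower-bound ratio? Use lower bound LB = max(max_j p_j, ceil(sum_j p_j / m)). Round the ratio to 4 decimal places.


LPT order: [24, 23, 22, 21, 17, 14, 10, 5]
Machine loads after assignment: [29, 33, 36, 38]
LPT makespan = 38
Lower bound = max(max_job, ceil(total/4)) = max(24, 34) = 34
Ratio = 38 / 34 = 1.1176

1.1176


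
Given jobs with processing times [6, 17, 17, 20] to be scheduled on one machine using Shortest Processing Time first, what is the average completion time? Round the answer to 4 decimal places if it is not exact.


Sort jobs by processing time (SPT order): [6, 17, 17, 20]
Compute completion times sequentially:
  Job 1: processing = 6, completes at 6
  Job 2: processing = 17, completes at 23
  Job 3: processing = 17, completes at 40
  Job 4: processing = 20, completes at 60
Sum of completion times = 129
Average completion time = 129/4 = 32.25

32.25


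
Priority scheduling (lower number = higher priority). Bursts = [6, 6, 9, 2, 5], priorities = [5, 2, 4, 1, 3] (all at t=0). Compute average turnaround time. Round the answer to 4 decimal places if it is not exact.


Sort by priority (ascending = highest first):
Order: [(1, 2), (2, 6), (3, 5), (4, 9), (5, 6)]
Completion times:
  Priority 1, burst=2, C=2
  Priority 2, burst=6, C=8
  Priority 3, burst=5, C=13
  Priority 4, burst=9, C=22
  Priority 5, burst=6, C=28
Average turnaround = 73/5 = 14.6

14.6


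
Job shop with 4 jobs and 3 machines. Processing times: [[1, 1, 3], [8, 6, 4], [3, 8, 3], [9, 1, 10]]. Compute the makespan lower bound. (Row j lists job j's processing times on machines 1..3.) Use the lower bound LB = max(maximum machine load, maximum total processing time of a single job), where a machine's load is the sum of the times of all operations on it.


Machine loads:
  Machine 1: 1 + 8 + 3 + 9 = 21
  Machine 2: 1 + 6 + 8 + 1 = 16
  Machine 3: 3 + 4 + 3 + 10 = 20
Max machine load = 21
Job totals:
  Job 1: 5
  Job 2: 18
  Job 3: 14
  Job 4: 20
Max job total = 20
Lower bound = max(21, 20) = 21

21


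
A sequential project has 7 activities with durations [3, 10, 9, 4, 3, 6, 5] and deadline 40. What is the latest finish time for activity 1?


LF(activity 1) = deadline - sum of successor durations
Successors: activities 2 through 7 with durations [10, 9, 4, 3, 6, 5]
Sum of successor durations = 37
LF = 40 - 37 = 3

3


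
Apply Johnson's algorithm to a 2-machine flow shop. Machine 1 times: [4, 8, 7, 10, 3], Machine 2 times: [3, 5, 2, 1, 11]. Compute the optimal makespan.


Apply Johnson's rule:
  Group 1 (a <= b): [(5, 3, 11)]
  Group 2 (a > b): [(2, 8, 5), (1, 4, 3), (3, 7, 2), (4, 10, 1)]
Optimal job order: [5, 2, 1, 3, 4]
Schedule:
  Job 5: M1 done at 3, M2 done at 14
  Job 2: M1 done at 11, M2 done at 19
  Job 1: M1 done at 15, M2 done at 22
  Job 3: M1 done at 22, M2 done at 24
  Job 4: M1 done at 32, M2 done at 33
Makespan = 33

33


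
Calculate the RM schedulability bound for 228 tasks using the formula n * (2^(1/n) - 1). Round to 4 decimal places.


Compute 2^(1/228) = 1.0030447451
Subtract 1: 1.0030447451 - 1 = 0.0030447451
Multiply by n: 228 * 0.0030447451 = 0.6942018828
Round to 4 dp: 0.6942

0.6942


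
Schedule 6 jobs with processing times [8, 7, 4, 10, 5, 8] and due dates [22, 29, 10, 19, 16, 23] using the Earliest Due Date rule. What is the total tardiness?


Sort by due date (EDD order): [(4, 10), (5, 16), (10, 19), (8, 22), (8, 23), (7, 29)]
Compute completion times and tardiness:
  Job 1: p=4, d=10, C=4, tardiness=max(0,4-10)=0
  Job 2: p=5, d=16, C=9, tardiness=max(0,9-16)=0
  Job 3: p=10, d=19, C=19, tardiness=max(0,19-19)=0
  Job 4: p=8, d=22, C=27, tardiness=max(0,27-22)=5
  Job 5: p=8, d=23, C=35, tardiness=max(0,35-23)=12
  Job 6: p=7, d=29, C=42, tardiness=max(0,42-29)=13
Total tardiness = 30

30


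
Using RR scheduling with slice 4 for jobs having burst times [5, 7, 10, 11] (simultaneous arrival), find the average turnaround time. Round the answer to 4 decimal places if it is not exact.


Time quantum = 4
Execution trace:
  J1 runs 4 units, time = 4
  J2 runs 4 units, time = 8
  J3 runs 4 units, time = 12
  J4 runs 4 units, time = 16
  J1 runs 1 units, time = 17
  J2 runs 3 units, time = 20
  J3 runs 4 units, time = 24
  J4 runs 4 units, time = 28
  J3 runs 2 units, time = 30
  J4 runs 3 units, time = 33
Finish times: [17, 20, 30, 33]
Average turnaround = 100/4 = 25.0

25.0


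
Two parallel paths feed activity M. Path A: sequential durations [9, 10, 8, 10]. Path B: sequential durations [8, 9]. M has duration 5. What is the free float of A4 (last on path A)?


ES(A4) = sum of predecessors on chain A = 27
EF(A4) = ES + duration = 27 + 10 = 37
Successor of A4 is M. ES(M) = max(sum(A), sum(B)) = max(37, 17) = 37
Free float = ES(successor) - EF(current) = 37 - 37 = 0

0


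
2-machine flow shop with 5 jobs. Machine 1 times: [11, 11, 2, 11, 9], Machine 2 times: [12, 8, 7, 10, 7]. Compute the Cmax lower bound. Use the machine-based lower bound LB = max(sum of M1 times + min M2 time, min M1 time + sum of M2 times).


LB1 = sum(M1 times) + min(M2 times) = 44 + 7 = 51
LB2 = min(M1 times) + sum(M2 times) = 2 + 44 = 46
Lower bound = max(LB1, LB2) = max(51, 46) = 51

51


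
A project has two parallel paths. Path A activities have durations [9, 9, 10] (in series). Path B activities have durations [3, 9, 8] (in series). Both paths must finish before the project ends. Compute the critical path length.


Path A total = 9 + 9 + 10 = 28
Path B total = 3 + 9 + 8 = 20
Critical path = longest path = max(28, 20) = 28

28


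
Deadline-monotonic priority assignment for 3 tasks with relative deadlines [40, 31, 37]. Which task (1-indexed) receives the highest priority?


Sort tasks by relative deadline (ascending):
  Task 2: deadline = 31
  Task 3: deadline = 37
  Task 1: deadline = 40
Priority order (highest first): [2, 3, 1]
Highest priority task = 2

2


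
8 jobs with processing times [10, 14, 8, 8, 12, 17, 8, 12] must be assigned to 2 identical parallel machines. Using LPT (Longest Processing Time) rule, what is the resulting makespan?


Sort jobs in decreasing order (LPT): [17, 14, 12, 12, 10, 8, 8, 8]
Assign each job to the least loaded machine:
  Machine 1: jobs [17, 12, 8, 8], load = 45
  Machine 2: jobs [14, 12, 10, 8], load = 44
Makespan = max load = 45

45


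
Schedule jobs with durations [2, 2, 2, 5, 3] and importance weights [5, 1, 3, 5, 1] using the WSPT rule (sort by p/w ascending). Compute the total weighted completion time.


Compute p/w ratios and sort ascending (WSPT): [(2, 5), (2, 3), (5, 5), (2, 1), (3, 1)]
Compute weighted completion times:
  Job (p=2,w=5): C=2, w*C=5*2=10
  Job (p=2,w=3): C=4, w*C=3*4=12
  Job (p=5,w=5): C=9, w*C=5*9=45
  Job (p=2,w=1): C=11, w*C=1*11=11
  Job (p=3,w=1): C=14, w*C=1*14=14
Total weighted completion time = 92

92


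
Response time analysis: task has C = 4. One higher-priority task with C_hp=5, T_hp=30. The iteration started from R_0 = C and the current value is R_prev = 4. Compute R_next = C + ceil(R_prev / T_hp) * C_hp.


R_next = C + ceil(R_prev / T_hp) * C_hp
ceil(4 / 30) = ceil(0.1333) = 1
Interference = 1 * 5 = 5
R_next = 4 + 5 = 9

9


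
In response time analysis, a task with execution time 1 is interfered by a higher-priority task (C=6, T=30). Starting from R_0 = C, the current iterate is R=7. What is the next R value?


R_next = C + ceil(R_prev / T_hp) * C_hp
ceil(7 / 30) = ceil(0.2333) = 1
Interference = 1 * 6 = 6
R_next = 1 + 6 = 7
R_next = R_prev, so the iteration has converged (response time = 7).

7


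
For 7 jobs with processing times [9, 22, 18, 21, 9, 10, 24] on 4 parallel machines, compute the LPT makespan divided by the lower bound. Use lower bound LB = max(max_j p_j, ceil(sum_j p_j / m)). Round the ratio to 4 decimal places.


LPT order: [24, 22, 21, 18, 10, 9, 9]
Machine loads after assignment: [24, 31, 30, 28]
LPT makespan = 31
Lower bound = max(max_job, ceil(total/4)) = max(24, 29) = 29
Ratio = 31 / 29 = 1.069

1.069


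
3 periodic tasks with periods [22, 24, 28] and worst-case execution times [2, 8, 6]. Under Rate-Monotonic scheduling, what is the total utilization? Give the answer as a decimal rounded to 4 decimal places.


Compute individual utilizations (exact fractions):
  Task 1: C/T = 2/22 = 1/11 (approx. 0.0909)
  Task 2: C/T = 8/24 = 1/3 (approx. 0.3333)
  Task 3: C/T = 6/28 = 3/14 (approx. 0.2143)
Total utilization U = 1/11 + 1/3 + 3/14 = 295/462
Rounded to 4 decimal places: U = 0.6385
RM (Liu & Layland) bound for 3 tasks = 0.779763; compare with U = 295/462 (approx. 0.638528)
U <= bound, so schedulable by RM sufficient condition.

0.6385


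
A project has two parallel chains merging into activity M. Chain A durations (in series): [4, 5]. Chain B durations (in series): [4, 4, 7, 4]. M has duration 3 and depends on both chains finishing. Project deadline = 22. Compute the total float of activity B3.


Forward pass: ES(B3) = sum of predecessors on chain B = 8
EF = ES + duration = 8 + 7 = 15
Backward pass: LF(M) = deadline = 22; LS(M) = 22 - 3 = 19
LF(B3) = LS(M) - sum(successors on chain B) = 19 - 4 = 15
LS = LF - duration = 15 - 7 = 8
Total float = LS - ES = 8 - 8 = 0

0


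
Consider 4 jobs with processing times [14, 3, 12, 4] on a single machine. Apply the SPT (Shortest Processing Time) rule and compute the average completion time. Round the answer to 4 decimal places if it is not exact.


Sort jobs by processing time (SPT order): [3, 4, 12, 14]
Compute completion times sequentially:
  Job 1: processing = 3, completes at 3
  Job 2: processing = 4, completes at 7
  Job 3: processing = 12, completes at 19
  Job 4: processing = 14, completes at 33
Sum of completion times = 62
Average completion time = 62/4 = 15.5

15.5


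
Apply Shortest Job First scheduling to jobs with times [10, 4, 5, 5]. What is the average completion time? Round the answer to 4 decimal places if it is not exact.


SJF order (ascending): [4, 5, 5, 10]
Completion times:
  Job 1: burst=4, C=4
  Job 2: burst=5, C=9
  Job 3: burst=5, C=14
  Job 4: burst=10, C=24
Average completion = 51/4 = 12.75

12.75


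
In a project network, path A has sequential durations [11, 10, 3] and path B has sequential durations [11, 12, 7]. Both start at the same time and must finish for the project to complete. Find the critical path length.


Path A total = 11 + 10 + 3 = 24
Path B total = 11 + 12 + 7 = 30
Critical path = longest path = max(24, 30) = 30

30


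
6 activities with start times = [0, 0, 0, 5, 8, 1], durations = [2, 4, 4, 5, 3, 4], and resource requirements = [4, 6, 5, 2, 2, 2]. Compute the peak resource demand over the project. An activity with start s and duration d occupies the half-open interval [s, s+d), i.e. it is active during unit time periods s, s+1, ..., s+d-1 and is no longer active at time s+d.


Each activity i is active on [start_i, start_i + duration_i).
Compute total resource usage per time slot:
  t=0: active resources = [4, 6, 5], total = 15
  t=1: active resources = [4, 6, 5, 2], total = 17
  t=2: active resources = [6, 5, 2], total = 13
  t=3: active resources = [6, 5, 2], total = 13
  t=4: active resources = [2], total = 2
  t=5: active resources = [2], total = 2
  t=6: active resources = [2], total = 2
  t=7: active resources = [2], total = 2
  t=8: active resources = [2, 2], total = 4
  t=9: active resources = [2, 2], total = 4
  t=10: active resources = [2], total = 2
Peak resource demand = 17

17


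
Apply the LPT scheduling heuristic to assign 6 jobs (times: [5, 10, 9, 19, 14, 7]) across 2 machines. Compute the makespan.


Sort jobs in decreasing order (LPT): [19, 14, 10, 9, 7, 5]
Assign each job to the least loaded machine:
  Machine 1: jobs [19, 9, 5], load = 33
  Machine 2: jobs [14, 10, 7], load = 31
Makespan = max load = 33

33


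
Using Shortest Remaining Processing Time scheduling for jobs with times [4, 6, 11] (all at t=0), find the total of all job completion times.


Since all jobs arrive at t=0, SRPT equals SPT ordering.
SPT order: [4, 6, 11]
Completion times:
  Job 1: p=4, C=4
  Job 2: p=6, C=10
  Job 3: p=11, C=21
Total completion time = 4 + 10 + 21 = 35

35


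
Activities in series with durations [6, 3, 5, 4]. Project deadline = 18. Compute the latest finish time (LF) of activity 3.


LF(activity 3) = deadline - sum of successor durations
Successors: activities 4 through 4 with durations [4]
Sum of successor durations = 4
LF = 18 - 4 = 14

14


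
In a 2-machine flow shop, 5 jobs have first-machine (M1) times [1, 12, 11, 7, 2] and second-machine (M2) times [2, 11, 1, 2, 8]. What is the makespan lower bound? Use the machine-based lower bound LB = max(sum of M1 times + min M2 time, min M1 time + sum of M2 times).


LB1 = sum(M1 times) + min(M2 times) = 33 + 1 = 34
LB2 = min(M1 times) + sum(M2 times) = 1 + 24 = 25
Lower bound = max(LB1, LB2) = max(34, 25) = 34

34
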